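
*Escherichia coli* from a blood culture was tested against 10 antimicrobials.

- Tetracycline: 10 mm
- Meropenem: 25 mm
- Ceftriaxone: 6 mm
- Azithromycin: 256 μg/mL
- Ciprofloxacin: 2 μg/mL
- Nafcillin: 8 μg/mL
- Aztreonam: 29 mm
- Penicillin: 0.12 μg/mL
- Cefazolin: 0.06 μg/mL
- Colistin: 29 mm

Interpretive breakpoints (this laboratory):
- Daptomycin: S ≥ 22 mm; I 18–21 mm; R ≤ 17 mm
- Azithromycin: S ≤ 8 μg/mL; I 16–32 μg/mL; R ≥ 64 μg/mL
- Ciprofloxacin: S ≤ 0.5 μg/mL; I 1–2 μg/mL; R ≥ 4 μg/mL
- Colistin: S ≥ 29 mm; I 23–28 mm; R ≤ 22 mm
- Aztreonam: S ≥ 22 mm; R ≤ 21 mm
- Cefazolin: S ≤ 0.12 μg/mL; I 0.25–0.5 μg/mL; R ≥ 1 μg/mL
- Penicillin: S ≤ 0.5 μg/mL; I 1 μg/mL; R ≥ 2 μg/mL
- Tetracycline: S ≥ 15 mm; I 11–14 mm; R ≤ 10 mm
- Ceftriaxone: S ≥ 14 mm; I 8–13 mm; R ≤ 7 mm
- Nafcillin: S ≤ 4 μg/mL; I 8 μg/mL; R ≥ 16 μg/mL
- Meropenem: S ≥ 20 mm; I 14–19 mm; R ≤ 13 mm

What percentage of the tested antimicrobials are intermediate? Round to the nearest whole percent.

20%

Tetracycline: 10 mm is ≤ 10 mm — Resistant
Meropenem (25 mm) ≥ 20 mm — susceptible
Ceftriaxone: 6 mm is ≤ 7 mm → R
Azithromycin (256 μg/mL) ≥ 64 μg/mL ⇒ resistant
Ciprofloxacin: 2 μg/mL is in 1–2 μg/mL — intermediate
Nafcillin: 8 μg/mL is = 8 μg/mL ⇒ Intermediate
Aztreonam 29 mm: ≥ 22 mm — S
Penicillin (0.12 μg/mL) ≤ 0.5 μg/mL ⇒ S
Cefazolin (0.06 μg/mL) ≤ 0.12 μg/mL ⇒ susceptible
Colistin (29 mm) ≥ 29 mm — Susceptible
Intermediate: 2/10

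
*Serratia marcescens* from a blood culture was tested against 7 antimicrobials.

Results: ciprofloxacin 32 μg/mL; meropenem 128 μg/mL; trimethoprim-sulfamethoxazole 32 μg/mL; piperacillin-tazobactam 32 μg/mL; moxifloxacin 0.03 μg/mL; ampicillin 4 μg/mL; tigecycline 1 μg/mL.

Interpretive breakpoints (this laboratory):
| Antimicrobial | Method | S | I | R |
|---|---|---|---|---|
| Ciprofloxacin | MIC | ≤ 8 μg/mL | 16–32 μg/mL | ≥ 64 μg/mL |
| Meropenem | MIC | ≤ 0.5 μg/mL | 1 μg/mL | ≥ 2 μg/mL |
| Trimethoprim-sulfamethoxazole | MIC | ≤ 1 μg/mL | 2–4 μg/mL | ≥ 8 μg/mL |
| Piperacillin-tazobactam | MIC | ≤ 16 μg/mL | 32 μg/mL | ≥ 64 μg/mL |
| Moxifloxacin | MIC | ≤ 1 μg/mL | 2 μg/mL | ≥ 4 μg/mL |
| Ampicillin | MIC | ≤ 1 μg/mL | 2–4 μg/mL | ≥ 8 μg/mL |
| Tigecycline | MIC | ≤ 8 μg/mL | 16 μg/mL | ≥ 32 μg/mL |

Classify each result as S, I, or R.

I, R, R, I, S, I, S

Ciprofloxacin: 32 μg/mL is in 16–32 μg/mL → I
Meropenem (128 μg/mL) ≥ 2 μg/mL ⇒ resistant
Trimethoprim-sulfamethoxazole: 32 μg/mL is ≥ 8 μg/mL → Resistant
Piperacillin-tazobactam: 32 μg/mL is = 32 μg/mL — Intermediate
Moxifloxacin 0.03 μg/mL: ≤ 1 μg/mL ⇒ S
Ampicillin (4 μg/mL) in 2–4 μg/mL — intermediate
Tigecycline 1 μg/mL: ≤ 8 μg/mL ⇒ S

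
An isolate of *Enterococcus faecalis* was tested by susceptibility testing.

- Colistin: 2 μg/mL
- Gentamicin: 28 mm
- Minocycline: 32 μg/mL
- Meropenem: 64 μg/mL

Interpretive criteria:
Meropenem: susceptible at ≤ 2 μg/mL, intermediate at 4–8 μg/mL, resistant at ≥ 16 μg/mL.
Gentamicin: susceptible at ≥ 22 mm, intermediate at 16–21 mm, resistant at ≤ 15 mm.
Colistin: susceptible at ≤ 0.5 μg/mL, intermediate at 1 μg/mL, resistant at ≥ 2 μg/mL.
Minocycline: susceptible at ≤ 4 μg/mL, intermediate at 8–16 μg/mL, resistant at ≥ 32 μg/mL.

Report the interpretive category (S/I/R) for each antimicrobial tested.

Colistin: 2 μg/mL is ≥ 2 μg/mL — resistant
Gentamicin (28 mm) ≥ 22 mm ⇒ S
Minocycline 32 μg/mL: ≥ 32 μg/mL ⇒ resistant
Meropenem 64 μg/mL: ≥ 16 μg/mL → R

R, S, R, R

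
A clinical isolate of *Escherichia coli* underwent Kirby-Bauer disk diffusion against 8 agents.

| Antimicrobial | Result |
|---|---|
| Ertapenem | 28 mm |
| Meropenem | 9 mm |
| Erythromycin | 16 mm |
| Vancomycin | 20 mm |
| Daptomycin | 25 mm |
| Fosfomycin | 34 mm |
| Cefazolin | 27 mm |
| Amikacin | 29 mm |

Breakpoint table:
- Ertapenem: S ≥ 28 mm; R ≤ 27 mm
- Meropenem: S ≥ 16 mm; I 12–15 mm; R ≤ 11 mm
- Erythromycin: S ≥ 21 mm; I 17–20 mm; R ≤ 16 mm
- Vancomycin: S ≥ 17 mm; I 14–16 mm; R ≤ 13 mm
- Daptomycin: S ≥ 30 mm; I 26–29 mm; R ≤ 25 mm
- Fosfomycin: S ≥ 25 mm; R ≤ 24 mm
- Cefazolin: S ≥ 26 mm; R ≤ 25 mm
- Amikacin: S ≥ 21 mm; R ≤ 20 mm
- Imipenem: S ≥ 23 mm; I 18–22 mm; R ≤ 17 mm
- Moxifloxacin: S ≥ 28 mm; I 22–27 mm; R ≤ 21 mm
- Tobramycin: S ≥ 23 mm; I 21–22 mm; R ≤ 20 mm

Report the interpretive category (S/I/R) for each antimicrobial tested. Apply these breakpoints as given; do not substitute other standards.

Ertapenem 28 mm: ≥ 28 mm ⇒ Susceptible
Meropenem (9 mm) ≤ 11 mm → Resistant
Erythromycin 16 mm: ≤ 16 mm ⇒ Resistant
Vancomycin: 20 mm is ≥ 17 mm — susceptible
Daptomycin 25 mm: ≤ 25 mm — resistant
Fosfomycin 34 mm: ≥ 25 mm — susceptible
Cefazolin: 27 mm is ≥ 26 mm ⇒ S
Amikacin 29 mm: ≥ 21 mm ⇒ Susceptible

S, R, R, S, R, S, S, S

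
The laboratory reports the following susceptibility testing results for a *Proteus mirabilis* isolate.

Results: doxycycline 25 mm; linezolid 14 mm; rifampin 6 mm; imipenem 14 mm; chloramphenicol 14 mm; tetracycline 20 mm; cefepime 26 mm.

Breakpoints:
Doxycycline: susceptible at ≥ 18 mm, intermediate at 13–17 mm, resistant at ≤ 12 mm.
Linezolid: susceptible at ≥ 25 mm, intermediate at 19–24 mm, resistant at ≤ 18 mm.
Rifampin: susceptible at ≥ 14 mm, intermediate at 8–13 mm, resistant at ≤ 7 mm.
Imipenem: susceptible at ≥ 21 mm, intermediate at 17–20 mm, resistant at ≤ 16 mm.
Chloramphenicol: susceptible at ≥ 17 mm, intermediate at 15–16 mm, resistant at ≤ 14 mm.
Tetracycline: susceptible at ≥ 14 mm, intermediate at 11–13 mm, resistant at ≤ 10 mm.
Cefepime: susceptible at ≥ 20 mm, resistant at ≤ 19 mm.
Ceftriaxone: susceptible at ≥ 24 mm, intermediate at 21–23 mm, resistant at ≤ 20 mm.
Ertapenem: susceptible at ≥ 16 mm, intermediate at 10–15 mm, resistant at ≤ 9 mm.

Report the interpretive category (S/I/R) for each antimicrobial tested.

Doxycycline: 25 mm is ≥ 18 mm → Susceptible
Linezolid: 14 mm is ≤ 18 mm ⇒ R
Rifampin (6 mm) ≤ 7 mm → resistant
Imipenem: 14 mm is ≤ 16 mm — resistant
Chloramphenicol: 14 mm is ≤ 14 mm → R
Tetracycline: 20 mm is ≥ 14 mm → Susceptible
Cefepime: 26 mm is ≥ 20 mm ⇒ Susceptible

S, R, R, R, R, S, S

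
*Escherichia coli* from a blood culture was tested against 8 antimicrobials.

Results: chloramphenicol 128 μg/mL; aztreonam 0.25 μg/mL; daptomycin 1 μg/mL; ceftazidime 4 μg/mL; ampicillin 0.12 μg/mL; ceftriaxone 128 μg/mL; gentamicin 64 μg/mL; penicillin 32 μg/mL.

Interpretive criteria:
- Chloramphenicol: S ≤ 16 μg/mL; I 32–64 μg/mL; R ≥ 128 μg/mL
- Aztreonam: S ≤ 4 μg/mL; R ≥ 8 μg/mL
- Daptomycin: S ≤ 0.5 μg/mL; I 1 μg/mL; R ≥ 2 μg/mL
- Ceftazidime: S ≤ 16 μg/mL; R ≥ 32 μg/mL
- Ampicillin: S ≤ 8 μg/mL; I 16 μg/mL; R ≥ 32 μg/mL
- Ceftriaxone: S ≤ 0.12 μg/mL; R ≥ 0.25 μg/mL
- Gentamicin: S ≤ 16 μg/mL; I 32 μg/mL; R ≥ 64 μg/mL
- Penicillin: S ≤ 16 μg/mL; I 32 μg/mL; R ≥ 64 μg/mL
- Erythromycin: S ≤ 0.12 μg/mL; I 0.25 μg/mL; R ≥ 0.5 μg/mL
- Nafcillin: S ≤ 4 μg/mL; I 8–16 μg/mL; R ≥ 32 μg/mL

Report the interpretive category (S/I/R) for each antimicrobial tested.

Chloramphenicol 128 μg/mL: ≥ 128 μg/mL — Resistant
Aztreonam: 0.25 μg/mL is ≤ 4 μg/mL — Susceptible
Daptomycin 1 μg/mL: = 1 μg/mL ⇒ intermediate
Ceftazidime 4 μg/mL: ≤ 16 μg/mL → susceptible
Ampicillin 0.12 μg/mL: ≤ 8 μg/mL ⇒ S
Ceftriaxone: 128 μg/mL is ≥ 0.25 μg/mL → resistant
Gentamicin (64 μg/mL) ≥ 64 μg/mL → resistant
Penicillin (32 μg/mL) = 32 μg/mL — I

R, S, I, S, S, R, R, I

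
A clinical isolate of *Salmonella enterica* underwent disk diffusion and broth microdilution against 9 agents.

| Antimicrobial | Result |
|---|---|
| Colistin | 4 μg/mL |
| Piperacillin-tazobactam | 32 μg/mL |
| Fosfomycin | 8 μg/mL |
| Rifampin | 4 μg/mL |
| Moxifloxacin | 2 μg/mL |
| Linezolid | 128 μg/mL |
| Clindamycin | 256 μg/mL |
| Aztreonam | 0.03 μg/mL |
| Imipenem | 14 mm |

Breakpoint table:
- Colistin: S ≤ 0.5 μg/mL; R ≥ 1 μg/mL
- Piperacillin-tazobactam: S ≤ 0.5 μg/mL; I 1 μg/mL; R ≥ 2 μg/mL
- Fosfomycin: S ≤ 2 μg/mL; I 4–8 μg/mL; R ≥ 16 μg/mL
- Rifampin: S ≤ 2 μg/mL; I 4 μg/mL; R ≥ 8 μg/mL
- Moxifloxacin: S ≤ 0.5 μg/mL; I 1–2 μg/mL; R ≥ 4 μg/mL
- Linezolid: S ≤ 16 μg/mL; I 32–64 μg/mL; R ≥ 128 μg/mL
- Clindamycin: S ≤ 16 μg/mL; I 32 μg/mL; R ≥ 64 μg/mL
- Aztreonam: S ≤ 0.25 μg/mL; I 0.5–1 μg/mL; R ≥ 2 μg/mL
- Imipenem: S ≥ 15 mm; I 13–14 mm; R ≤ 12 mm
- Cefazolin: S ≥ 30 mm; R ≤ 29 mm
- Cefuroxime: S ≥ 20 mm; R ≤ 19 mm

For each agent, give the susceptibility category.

Colistin: 4 μg/mL is ≥ 1 μg/mL — Resistant
Piperacillin-tazobactam 32 μg/mL: ≥ 2 μg/mL — resistant
Fosfomycin (8 μg/mL) in 4–8 μg/mL — Intermediate
Rifampin: 4 μg/mL is = 4 μg/mL ⇒ intermediate
Moxifloxacin: 2 μg/mL is in 1–2 μg/mL → intermediate
Linezolid: 128 μg/mL is ≥ 128 μg/mL → resistant
Clindamycin: 256 μg/mL is ≥ 64 μg/mL → R
Aztreonam 0.03 μg/mL: ≤ 0.25 μg/mL — S
Imipenem: 14 mm is in 13–14 mm ⇒ I

R, R, I, I, I, R, R, S, I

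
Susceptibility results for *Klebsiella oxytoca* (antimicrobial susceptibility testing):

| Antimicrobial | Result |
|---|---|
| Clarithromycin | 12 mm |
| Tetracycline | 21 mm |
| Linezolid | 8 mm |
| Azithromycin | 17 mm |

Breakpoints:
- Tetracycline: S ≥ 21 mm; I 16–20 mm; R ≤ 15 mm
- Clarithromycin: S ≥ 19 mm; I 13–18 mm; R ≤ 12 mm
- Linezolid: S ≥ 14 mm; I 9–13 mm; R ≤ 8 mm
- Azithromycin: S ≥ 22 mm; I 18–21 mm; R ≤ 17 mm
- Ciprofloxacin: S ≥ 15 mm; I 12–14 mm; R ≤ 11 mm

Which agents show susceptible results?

Clarithromycin (12 mm) ≤ 12 mm — resistant
Tetracycline 21 mm: ≥ 21 mm ⇒ Susceptible
Linezolid: 8 mm is ≤ 8 mm ⇒ R
Azithromycin 17 mm: ≤ 17 mm ⇒ R

tetracycline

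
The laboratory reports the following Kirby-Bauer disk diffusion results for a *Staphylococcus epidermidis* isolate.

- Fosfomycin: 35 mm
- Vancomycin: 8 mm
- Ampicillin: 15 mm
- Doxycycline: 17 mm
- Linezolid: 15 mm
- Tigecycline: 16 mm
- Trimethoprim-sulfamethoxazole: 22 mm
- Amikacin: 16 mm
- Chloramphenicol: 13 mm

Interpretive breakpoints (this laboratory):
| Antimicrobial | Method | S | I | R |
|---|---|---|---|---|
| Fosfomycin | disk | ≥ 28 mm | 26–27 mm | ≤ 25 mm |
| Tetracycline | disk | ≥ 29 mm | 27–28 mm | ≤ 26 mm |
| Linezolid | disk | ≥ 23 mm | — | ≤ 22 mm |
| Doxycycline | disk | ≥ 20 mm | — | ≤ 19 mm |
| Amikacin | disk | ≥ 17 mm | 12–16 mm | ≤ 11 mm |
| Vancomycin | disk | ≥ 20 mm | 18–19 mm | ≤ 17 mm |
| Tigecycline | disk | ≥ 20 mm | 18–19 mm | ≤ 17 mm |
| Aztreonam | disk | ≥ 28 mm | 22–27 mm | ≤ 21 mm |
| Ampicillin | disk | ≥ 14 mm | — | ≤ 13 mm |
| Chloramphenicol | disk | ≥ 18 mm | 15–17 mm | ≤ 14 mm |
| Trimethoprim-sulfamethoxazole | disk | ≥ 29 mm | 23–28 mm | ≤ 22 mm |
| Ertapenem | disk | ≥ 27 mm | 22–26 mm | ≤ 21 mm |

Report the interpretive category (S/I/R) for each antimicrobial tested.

S, R, S, R, R, R, R, I, R

Fosfomycin (35 mm) ≥ 28 mm ⇒ Susceptible
Vancomycin 8 mm: ≤ 17 mm — Resistant
Ampicillin: 15 mm is ≥ 14 mm → susceptible
Doxycycline: 17 mm is ≤ 19 mm ⇒ resistant
Linezolid (15 mm) ≤ 22 mm — R
Tigecycline (16 mm) ≤ 17 mm → resistant
Trimethoprim-sulfamethoxazole (22 mm) ≤ 22 mm ⇒ Resistant
Amikacin: 16 mm is in 12–16 mm ⇒ I
Chloramphenicol (13 mm) ≤ 14 mm — resistant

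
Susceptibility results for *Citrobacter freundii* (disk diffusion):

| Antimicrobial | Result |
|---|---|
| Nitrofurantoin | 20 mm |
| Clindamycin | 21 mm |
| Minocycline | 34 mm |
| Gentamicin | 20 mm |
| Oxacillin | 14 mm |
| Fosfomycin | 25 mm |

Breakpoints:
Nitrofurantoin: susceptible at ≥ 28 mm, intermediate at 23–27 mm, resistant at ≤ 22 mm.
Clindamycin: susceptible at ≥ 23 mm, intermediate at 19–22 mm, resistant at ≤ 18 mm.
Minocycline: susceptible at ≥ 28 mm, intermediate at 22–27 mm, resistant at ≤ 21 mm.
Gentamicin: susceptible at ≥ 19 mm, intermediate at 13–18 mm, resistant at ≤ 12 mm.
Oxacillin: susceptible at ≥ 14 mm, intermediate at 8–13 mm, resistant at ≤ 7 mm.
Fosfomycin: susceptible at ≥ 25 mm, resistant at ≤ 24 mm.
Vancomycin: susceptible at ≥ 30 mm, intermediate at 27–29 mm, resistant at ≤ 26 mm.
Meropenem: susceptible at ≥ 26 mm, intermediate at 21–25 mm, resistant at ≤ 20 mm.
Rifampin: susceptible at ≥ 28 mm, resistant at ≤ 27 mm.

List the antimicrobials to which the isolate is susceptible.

minocycline, gentamicin, oxacillin, fosfomycin

Nitrofurantoin (20 mm) ≤ 22 mm ⇒ Resistant
Clindamycin (21 mm) in 19–22 mm — intermediate
Minocycline 34 mm: ≥ 28 mm ⇒ S
Gentamicin: 20 mm is ≥ 19 mm → susceptible
Oxacillin (14 mm) ≥ 14 mm → susceptible
Fosfomycin: 25 mm is ≥ 25 mm ⇒ susceptible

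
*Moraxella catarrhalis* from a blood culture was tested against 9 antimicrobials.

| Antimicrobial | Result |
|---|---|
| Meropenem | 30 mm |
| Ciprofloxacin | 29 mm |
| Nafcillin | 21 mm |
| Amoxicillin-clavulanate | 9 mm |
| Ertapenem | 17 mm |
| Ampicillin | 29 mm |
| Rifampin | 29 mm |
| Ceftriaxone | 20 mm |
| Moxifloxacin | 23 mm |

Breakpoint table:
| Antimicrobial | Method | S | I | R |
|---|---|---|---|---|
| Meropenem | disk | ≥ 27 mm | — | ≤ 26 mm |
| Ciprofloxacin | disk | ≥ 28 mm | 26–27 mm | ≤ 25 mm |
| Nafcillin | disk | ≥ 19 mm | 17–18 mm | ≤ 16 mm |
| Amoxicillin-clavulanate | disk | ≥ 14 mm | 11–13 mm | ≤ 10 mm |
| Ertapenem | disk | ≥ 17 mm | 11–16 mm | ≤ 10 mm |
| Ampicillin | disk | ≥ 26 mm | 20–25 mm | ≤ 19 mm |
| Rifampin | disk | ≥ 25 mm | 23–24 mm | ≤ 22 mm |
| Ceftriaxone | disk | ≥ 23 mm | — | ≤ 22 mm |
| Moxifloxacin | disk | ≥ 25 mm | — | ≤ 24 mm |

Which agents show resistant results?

Meropenem (30 mm) ≥ 27 mm ⇒ susceptible
Ciprofloxacin 29 mm: ≥ 28 mm ⇒ susceptible
Nafcillin (21 mm) ≥ 19 mm → S
Amoxicillin-clavulanate: 9 mm is ≤ 10 mm → resistant
Ertapenem: 17 mm is ≥ 17 mm — susceptible
Ampicillin 29 mm: ≥ 26 mm → susceptible
Rifampin: 29 mm is ≥ 25 mm ⇒ susceptible
Ceftriaxone: 20 mm is ≤ 22 mm → Resistant
Moxifloxacin (23 mm) ≤ 24 mm → R

amoxicillin-clavulanate, ceftriaxone, moxifloxacin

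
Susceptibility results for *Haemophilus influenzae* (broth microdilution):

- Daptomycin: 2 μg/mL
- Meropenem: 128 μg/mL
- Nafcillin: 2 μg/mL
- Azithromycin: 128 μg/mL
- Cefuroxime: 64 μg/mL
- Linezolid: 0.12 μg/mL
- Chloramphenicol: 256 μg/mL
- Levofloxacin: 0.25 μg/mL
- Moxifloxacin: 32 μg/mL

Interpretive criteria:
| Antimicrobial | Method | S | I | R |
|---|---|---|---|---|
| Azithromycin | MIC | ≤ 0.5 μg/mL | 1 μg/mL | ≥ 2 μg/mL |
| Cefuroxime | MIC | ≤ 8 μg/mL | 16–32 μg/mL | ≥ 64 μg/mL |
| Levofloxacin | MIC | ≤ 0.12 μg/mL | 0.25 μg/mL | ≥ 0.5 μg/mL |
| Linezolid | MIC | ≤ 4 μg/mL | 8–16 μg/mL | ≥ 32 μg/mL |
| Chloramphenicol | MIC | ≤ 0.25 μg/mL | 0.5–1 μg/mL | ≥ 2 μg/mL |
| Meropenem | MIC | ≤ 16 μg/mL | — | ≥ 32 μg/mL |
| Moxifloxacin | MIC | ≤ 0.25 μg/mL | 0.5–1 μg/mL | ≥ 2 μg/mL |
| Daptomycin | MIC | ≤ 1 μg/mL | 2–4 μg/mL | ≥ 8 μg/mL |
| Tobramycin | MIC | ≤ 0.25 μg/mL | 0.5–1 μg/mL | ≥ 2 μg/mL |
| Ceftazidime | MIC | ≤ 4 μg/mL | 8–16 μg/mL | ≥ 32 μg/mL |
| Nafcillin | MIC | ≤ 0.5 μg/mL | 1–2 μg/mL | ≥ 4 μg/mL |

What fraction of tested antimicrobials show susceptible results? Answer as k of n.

Daptomycin: 2 μg/mL is in 2–4 μg/mL ⇒ intermediate
Meropenem 128 μg/mL: ≥ 32 μg/mL — R
Nafcillin: 2 μg/mL is in 1–2 μg/mL ⇒ I
Azithromycin 128 μg/mL: ≥ 2 μg/mL → R
Cefuroxime (64 μg/mL) ≥ 64 μg/mL — resistant
Linezolid: 0.12 μg/mL is ≤ 4 μg/mL — Susceptible
Chloramphenicol 256 μg/mL: ≥ 2 μg/mL — R
Levofloxacin 0.25 μg/mL: = 0.25 μg/mL → I
Moxifloxacin: 32 μg/mL is ≥ 2 μg/mL ⇒ Resistant
Susceptible: 1/9

1 of 9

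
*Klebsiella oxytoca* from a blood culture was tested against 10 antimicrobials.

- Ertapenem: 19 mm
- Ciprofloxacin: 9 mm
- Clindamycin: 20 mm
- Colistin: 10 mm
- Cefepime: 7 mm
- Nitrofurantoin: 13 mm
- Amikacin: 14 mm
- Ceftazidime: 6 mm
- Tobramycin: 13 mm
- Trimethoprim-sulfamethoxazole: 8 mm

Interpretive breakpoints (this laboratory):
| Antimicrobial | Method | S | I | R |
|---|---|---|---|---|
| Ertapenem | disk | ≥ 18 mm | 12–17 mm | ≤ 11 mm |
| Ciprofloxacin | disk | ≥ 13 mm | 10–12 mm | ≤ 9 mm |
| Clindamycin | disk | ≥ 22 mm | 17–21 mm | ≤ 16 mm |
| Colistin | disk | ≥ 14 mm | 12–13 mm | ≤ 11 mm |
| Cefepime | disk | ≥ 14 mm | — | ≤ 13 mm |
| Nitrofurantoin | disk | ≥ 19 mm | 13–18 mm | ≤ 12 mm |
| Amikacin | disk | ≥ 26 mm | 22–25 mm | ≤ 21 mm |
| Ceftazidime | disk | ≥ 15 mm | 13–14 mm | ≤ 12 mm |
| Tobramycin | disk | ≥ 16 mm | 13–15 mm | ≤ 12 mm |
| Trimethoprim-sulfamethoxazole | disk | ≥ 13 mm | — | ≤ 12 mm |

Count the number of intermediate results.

3

Ertapenem 19 mm: ≥ 18 mm ⇒ susceptible
Ciprofloxacin: 9 mm is ≤ 9 mm ⇒ R
Clindamycin (20 mm) in 17–21 mm — I
Colistin 10 mm: ≤ 11 mm ⇒ Resistant
Cefepime: 7 mm is ≤ 13 mm ⇒ R
Nitrofurantoin (13 mm) in 13–18 mm — I
Amikacin (14 mm) ≤ 21 mm → Resistant
Ceftazidime (6 mm) ≤ 12 mm ⇒ resistant
Tobramycin 13 mm: in 13–15 mm — I
Trimethoprim-sulfamethoxazole: 8 mm is ≤ 12 mm ⇒ R
Intermediate: 3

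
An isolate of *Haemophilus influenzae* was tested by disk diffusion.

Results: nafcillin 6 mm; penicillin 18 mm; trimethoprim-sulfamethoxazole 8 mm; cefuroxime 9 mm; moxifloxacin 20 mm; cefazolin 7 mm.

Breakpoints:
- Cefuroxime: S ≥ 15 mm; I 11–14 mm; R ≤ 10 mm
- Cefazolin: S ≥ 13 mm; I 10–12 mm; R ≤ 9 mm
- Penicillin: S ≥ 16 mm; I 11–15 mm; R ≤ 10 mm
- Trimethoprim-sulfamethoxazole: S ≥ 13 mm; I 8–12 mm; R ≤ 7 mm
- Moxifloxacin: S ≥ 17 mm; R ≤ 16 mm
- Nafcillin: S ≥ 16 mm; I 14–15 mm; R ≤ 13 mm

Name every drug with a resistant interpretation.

nafcillin, cefuroxime, cefazolin

Nafcillin: 6 mm is ≤ 13 mm — R
Penicillin (18 mm) ≥ 16 mm — Susceptible
Trimethoprim-sulfamethoxazole 8 mm: in 8–12 mm — Intermediate
Cefuroxime 9 mm: ≤ 10 mm ⇒ resistant
Moxifloxacin 20 mm: ≥ 17 mm ⇒ Susceptible
Cefazolin 7 mm: ≤ 9 mm — resistant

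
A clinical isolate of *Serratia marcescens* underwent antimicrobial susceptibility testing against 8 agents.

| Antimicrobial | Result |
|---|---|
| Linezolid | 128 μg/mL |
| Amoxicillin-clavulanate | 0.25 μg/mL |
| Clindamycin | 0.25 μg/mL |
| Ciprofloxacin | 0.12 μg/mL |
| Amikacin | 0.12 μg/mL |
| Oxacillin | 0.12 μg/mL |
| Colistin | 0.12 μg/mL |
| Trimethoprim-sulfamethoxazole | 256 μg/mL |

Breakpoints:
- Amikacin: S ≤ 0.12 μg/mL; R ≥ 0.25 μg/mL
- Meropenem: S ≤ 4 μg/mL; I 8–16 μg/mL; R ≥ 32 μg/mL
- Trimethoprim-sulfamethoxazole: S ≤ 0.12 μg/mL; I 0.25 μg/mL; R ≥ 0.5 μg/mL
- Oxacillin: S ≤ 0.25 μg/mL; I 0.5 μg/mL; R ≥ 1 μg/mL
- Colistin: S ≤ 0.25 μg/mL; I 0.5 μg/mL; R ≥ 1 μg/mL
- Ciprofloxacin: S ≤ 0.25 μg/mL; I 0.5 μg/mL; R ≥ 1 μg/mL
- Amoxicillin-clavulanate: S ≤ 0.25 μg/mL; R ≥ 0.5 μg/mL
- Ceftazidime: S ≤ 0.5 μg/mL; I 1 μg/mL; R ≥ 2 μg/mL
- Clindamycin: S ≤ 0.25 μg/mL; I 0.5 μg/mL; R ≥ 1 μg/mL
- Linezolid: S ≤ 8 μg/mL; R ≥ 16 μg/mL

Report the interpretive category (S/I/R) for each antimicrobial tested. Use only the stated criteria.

R, S, S, S, S, S, S, R

Linezolid: 128 μg/mL is ≥ 16 μg/mL ⇒ resistant
Amoxicillin-clavulanate: 0.25 μg/mL is ≤ 0.25 μg/mL — Susceptible
Clindamycin 0.25 μg/mL: ≤ 0.25 μg/mL — S
Ciprofloxacin: 0.12 μg/mL is ≤ 0.25 μg/mL — Susceptible
Amikacin (0.12 μg/mL) ≤ 0.12 μg/mL ⇒ susceptible
Oxacillin 0.12 μg/mL: ≤ 0.25 μg/mL — Susceptible
Colistin 0.12 μg/mL: ≤ 0.25 μg/mL — susceptible
Trimethoprim-sulfamethoxazole (256 μg/mL) ≥ 0.5 μg/mL ⇒ Resistant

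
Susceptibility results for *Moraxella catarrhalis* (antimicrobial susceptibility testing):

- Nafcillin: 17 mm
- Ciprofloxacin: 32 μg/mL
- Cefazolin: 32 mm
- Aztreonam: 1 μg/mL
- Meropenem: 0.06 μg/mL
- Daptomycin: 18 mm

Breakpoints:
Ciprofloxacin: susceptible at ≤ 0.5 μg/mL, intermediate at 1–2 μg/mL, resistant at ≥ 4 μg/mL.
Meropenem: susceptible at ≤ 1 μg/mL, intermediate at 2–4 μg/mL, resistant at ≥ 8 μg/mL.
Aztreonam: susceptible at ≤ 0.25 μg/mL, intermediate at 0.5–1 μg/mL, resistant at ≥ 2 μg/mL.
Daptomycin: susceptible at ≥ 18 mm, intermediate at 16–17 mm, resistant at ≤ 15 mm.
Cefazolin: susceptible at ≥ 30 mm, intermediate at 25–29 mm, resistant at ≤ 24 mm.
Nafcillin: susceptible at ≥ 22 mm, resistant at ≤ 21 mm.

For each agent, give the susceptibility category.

Nafcillin 17 mm: ≤ 21 mm — Resistant
Ciprofloxacin 32 μg/mL: ≥ 4 μg/mL → R
Cefazolin 32 mm: ≥ 30 mm ⇒ S
Aztreonam: 1 μg/mL is in 0.5–1 μg/mL → intermediate
Meropenem (0.06 μg/mL) ≤ 1 μg/mL → S
Daptomycin (18 mm) ≥ 18 mm → S

R, R, S, I, S, S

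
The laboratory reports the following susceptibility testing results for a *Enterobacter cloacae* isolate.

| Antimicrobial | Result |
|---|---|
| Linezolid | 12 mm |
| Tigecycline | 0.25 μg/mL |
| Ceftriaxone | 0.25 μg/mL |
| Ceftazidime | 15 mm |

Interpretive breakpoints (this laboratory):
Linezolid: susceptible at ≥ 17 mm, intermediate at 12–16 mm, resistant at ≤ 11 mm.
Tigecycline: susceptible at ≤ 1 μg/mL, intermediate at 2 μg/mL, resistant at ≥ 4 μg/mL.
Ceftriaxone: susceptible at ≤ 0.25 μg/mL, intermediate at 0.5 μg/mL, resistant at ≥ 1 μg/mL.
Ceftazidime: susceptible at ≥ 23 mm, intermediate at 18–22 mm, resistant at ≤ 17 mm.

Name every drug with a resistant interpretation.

Linezolid 12 mm: in 12–16 mm ⇒ I
Tigecycline (0.25 μg/mL) ≤ 1 μg/mL ⇒ S
Ceftriaxone (0.25 μg/mL) ≤ 0.25 μg/mL — S
Ceftazidime (15 mm) ≤ 17 mm → Resistant

ceftazidime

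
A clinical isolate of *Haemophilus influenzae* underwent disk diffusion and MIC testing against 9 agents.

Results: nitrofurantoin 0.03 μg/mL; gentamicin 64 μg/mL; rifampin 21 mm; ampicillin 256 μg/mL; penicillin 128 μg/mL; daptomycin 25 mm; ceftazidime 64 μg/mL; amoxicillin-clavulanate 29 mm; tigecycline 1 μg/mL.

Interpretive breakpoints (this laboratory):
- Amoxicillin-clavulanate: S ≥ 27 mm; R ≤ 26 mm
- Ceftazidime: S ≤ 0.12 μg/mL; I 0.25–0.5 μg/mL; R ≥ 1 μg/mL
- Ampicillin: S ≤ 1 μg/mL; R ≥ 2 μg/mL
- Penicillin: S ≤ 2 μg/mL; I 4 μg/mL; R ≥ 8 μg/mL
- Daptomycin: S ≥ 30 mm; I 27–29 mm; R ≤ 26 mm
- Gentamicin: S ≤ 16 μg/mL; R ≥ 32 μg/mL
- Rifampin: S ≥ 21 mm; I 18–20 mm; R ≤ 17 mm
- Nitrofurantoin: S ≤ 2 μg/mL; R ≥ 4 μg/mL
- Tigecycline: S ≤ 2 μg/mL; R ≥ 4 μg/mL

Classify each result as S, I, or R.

Nitrofurantoin 0.03 μg/mL: ≤ 2 μg/mL ⇒ S
Gentamicin: 64 μg/mL is ≥ 32 μg/mL ⇒ R
Rifampin 21 mm: ≥ 21 mm ⇒ S
Ampicillin 256 μg/mL: ≥ 2 μg/mL → R
Penicillin 128 μg/mL: ≥ 8 μg/mL ⇒ Resistant
Daptomycin 25 mm: ≤ 26 mm ⇒ resistant
Ceftazidime: 64 μg/mL is ≥ 1 μg/mL — R
Amoxicillin-clavulanate (29 mm) ≥ 27 mm ⇒ susceptible
Tigecycline: 1 μg/mL is ≤ 2 μg/mL — S

S, R, S, R, R, R, R, S, S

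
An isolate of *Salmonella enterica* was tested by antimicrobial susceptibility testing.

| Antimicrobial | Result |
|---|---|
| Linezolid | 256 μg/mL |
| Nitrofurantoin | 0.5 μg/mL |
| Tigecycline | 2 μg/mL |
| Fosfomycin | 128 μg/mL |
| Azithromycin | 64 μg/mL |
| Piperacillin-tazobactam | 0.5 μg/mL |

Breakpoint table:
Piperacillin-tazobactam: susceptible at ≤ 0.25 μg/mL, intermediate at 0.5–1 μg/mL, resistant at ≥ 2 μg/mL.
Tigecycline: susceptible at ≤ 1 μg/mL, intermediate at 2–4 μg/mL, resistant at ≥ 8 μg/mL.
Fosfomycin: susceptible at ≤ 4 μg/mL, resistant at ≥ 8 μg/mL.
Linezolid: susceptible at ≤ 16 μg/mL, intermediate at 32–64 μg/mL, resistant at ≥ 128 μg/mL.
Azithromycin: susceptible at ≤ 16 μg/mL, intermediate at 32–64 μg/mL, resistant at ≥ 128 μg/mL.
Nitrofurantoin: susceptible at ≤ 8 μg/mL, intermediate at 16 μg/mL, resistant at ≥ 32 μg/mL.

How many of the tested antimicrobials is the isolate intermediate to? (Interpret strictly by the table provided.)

3

Linezolid 256 μg/mL: ≥ 128 μg/mL ⇒ Resistant
Nitrofurantoin (0.5 μg/mL) ≤ 8 μg/mL → susceptible
Tigecycline 2 μg/mL: in 2–4 μg/mL → intermediate
Fosfomycin (128 μg/mL) ≥ 8 μg/mL → resistant
Azithromycin: 64 μg/mL is in 32–64 μg/mL ⇒ intermediate
Piperacillin-tazobactam 0.5 μg/mL: in 0.5–1 μg/mL → Intermediate
Intermediate: 3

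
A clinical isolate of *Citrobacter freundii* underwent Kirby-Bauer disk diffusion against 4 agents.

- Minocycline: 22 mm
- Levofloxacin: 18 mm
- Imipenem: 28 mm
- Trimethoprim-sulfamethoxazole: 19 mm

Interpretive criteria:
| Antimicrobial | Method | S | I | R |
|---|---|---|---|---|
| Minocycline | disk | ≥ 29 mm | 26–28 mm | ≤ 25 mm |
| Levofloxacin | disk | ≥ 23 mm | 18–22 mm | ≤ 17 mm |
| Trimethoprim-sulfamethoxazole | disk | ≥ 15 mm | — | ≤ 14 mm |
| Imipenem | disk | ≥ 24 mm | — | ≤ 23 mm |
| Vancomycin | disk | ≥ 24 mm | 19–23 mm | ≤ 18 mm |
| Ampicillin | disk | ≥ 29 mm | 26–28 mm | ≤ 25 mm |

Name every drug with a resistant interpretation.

Minocycline: 22 mm is ≤ 25 mm — resistant
Levofloxacin 18 mm: in 18–22 mm ⇒ I
Imipenem: 28 mm is ≥ 24 mm → susceptible
Trimethoprim-sulfamethoxazole (19 mm) ≥ 15 mm ⇒ S

minocycline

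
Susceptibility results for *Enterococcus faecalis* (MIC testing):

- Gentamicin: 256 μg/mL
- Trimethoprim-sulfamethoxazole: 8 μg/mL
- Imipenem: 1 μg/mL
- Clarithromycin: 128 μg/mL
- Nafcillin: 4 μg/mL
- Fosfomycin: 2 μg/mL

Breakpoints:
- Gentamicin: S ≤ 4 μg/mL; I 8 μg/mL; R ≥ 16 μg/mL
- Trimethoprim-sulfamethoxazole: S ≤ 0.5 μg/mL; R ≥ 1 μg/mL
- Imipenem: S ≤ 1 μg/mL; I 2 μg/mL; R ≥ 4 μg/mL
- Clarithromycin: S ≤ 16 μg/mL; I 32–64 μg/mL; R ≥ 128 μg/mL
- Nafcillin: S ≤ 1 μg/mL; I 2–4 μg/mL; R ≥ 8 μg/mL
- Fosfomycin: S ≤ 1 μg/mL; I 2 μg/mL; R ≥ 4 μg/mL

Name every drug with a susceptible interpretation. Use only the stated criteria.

Gentamicin: 256 μg/mL is ≥ 16 μg/mL → resistant
Trimethoprim-sulfamethoxazole (8 μg/mL) ≥ 1 μg/mL ⇒ resistant
Imipenem: 1 μg/mL is ≤ 1 μg/mL — S
Clarithromycin: 128 μg/mL is ≥ 128 μg/mL — resistant
Nafcillin 4 μg/mL: in 2–4 μg/mL ⇒ intermediate
Fosfomycin 2 μg/mL: = 2 μg/mL ⇒ Intermediate

imipenem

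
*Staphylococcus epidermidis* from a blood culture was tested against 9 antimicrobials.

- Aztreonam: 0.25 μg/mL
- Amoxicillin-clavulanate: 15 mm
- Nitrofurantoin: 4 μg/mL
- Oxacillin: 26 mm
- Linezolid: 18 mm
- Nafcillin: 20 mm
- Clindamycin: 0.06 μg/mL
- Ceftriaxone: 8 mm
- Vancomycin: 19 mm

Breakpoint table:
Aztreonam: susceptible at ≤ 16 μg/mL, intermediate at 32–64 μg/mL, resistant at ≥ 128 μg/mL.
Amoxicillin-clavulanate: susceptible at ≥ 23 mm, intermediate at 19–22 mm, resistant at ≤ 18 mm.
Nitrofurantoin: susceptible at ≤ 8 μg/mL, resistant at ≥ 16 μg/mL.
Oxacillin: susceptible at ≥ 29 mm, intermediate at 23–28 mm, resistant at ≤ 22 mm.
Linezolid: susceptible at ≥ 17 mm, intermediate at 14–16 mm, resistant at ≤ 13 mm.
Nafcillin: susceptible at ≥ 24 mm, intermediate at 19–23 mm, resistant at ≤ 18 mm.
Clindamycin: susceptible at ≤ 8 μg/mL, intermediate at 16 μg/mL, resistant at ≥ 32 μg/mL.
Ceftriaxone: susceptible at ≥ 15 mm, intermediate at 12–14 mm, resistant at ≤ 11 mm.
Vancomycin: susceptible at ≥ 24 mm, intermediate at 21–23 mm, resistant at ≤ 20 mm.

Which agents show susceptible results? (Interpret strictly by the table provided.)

aztreonam, nitrofurantoin, linezolid, clindamycin

Aztreonam: 0.25 μg/mL is ≤ 16 μg/mL — susceptible
Amoxicillin-clavulanate 15 mm: ≤ 18 mm ⇒ R
Nitrofurantoin: 4 μg/mL is ≤ 8 μg/mL — susceptible
Oxacillin 26 mm: in 23–28 mm → I
Linezolid (18 mm) ≥ 17 mm — Susceptible
Nafcillin (20 mm) in 19–23 mm — I
Clindamycin (0.06 μg/mL) ≤ 8 μg/mL — Susceptible
Ceftriaxone (8 mm) ≤ 11 mm — R
Vancomycin 19 mm: ≤ 20 mm ⇒ R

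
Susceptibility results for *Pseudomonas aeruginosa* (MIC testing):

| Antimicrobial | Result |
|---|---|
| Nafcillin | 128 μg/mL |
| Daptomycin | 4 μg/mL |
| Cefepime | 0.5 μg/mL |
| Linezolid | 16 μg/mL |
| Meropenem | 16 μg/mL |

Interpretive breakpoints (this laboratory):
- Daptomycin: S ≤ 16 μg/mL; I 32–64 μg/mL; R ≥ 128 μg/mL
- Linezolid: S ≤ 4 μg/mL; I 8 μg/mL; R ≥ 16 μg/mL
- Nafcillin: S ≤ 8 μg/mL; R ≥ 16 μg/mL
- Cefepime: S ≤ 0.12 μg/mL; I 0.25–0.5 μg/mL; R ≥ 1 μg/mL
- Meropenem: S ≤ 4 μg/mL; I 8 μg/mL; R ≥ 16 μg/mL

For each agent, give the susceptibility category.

Nafcillin (128 μg/mL) ≥ 16 μg/mL — resistant
Daptomycin 4 μg/mL: ≤ 16 μg/mL ⇒ susceptible
Cefepime: 0.5 μg/mL is in 0.25–0.5 μg/mL ⇒ Intermediate
Linezolid: 16 μg/mL is ≥ 16 μg/mL ⇒ resistant
Meropenem: 16 μg/mL is ≥ 16 μg/mL → resistant

R, S, I, R, R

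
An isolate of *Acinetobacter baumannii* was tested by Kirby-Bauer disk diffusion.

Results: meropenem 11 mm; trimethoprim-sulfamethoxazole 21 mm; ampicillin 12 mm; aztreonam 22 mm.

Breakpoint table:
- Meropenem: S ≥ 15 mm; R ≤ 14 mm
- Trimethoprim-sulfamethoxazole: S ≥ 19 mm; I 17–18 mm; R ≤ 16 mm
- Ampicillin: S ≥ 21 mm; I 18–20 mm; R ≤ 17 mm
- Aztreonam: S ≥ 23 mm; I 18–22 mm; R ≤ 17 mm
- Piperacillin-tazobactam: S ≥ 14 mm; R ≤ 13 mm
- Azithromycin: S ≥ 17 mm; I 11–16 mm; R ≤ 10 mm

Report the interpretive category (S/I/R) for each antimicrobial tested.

R, S, R, I

Meropenem: 11 mm is ≤ 14 mm ⇒ R
Trimethoprim-sulfamethoxazole (21 mm) ≥ 19 mm — susceptible
Ampicillin 12 mm: ≤ 17 mm → resistant
Aztreonam 22 mm: in 18–22 mm → intermediate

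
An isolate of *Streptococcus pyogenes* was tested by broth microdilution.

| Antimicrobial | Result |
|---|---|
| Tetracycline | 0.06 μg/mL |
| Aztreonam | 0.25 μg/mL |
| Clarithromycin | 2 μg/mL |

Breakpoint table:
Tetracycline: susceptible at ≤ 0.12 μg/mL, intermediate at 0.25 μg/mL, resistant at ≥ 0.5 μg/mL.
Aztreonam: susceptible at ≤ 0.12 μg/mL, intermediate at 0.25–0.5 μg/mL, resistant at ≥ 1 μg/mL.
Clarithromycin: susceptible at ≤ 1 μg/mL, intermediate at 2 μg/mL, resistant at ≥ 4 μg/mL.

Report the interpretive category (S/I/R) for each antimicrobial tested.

S, I, I

Tetracycline 0.06 μg/mL: ≤ 0.12 μg/mL — susceptible
Aztreonam (0.25 μg/mL) in 0.25–0.5 μg/mL — intermediate
Clarithromycin 2 μg/mL: = 2 μg/mL ⇒ Intermediate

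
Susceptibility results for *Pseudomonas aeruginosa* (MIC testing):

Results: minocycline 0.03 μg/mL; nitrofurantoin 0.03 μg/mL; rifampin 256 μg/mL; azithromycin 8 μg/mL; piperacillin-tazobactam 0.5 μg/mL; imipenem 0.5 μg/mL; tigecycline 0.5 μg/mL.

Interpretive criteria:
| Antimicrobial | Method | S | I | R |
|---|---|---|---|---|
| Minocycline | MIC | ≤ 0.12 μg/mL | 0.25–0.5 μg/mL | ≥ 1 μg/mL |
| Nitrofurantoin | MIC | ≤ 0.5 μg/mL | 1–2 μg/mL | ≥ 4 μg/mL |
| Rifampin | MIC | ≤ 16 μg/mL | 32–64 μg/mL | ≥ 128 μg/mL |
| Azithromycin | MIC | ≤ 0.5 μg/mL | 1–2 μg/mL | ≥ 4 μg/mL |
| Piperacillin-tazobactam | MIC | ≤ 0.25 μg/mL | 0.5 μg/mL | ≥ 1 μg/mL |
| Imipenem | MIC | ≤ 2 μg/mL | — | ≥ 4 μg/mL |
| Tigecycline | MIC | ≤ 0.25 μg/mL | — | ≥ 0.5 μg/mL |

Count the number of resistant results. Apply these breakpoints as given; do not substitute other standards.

Minocycline (0.03 μg/mL) ≤ 0.12 μg/mL ⇒ susceptible
Nitrofurantoin (0.03 μg/mL) ≤ 0.5 μg/mL — Susceptible
Rifampin: 256 μg/mL is ≥ 128 μg/mL ⇒ Resistant
Azithromycin (8 μg/mL) ≥ 4 μg/mL ⇒ Resistant
Piperacillin-tazobactam 0.5 μg/mL: = 0.5 μg/mL ⇒ Intermediate
Imipenem 0.5 μg/mL: ≤ 2 μg/mL → susceptible
Tigecycline 0.5 μg/mL: ≥ 0.5 μg/mL — Resistant
Resistant: 3

3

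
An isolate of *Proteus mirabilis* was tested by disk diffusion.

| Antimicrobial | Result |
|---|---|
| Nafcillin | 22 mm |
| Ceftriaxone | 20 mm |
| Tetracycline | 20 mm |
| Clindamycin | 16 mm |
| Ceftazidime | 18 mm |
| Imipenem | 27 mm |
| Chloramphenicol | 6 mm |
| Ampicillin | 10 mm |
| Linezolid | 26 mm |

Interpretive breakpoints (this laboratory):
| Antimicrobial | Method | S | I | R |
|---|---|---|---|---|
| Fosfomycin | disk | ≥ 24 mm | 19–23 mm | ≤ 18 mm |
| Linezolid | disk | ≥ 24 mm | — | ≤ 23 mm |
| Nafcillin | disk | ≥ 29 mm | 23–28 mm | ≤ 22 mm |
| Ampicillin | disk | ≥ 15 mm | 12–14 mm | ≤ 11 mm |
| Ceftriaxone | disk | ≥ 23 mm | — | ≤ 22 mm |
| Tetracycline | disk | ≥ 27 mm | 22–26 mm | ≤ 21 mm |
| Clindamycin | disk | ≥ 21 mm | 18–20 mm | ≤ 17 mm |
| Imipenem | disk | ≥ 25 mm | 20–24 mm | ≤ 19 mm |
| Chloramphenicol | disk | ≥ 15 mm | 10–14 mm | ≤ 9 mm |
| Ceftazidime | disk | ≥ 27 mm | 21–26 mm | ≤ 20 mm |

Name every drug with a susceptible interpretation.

imipenem, linezolid

Nafcillin 22 mm: ≤ 22 mm ⇒ Resistant
Ceftriaxone: 20 mm is ≤ 22 mm ⇒ Resistant
Tetracycline 20 mm: ≤ 21 mm — Resistant
Clindamycin 16 mm: ≤ 17 mm → Resistant
Ceftazidime (18 mm) ≤ 20 mm ⇒ Resistant
Imipenem (27 mm) ≥ 25 mm ⇒ susceptible
Chloramphenicol 6 mm: ≤ 9 mm ⇒ resistant
Ampicillin 10 mm: ≤ 11 mm ⇒ R
Linezolid: 26 mm is ≥ 24 mm → susceptible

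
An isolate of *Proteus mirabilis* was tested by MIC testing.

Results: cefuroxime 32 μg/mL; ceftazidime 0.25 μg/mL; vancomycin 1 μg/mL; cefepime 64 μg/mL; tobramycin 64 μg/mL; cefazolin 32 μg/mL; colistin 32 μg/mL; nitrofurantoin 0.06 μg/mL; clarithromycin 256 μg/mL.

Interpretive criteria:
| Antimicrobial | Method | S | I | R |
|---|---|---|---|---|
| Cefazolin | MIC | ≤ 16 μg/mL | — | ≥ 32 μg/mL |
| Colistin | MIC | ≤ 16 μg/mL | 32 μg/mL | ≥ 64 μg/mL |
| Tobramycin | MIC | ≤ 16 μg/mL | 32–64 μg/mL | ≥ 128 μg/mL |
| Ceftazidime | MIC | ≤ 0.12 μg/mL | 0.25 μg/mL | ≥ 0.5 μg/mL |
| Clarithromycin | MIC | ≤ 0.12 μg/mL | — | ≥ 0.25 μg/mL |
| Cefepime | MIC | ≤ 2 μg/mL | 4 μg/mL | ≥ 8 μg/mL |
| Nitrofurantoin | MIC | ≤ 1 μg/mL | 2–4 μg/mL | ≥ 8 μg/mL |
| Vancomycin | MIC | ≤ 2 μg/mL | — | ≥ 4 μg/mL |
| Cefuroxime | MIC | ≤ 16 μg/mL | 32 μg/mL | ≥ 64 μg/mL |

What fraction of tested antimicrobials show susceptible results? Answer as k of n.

2 of 9

Cefuroxime 32 μg/mL: = 32 μg/mL ⇒ I
Ceftazidime (0.25 μg/mL) = 0.25 μg/mL → Intermediate
Vancomycin 1 μg/mL: ≤ 2 μg/mL ⇒ S
Cefepime 64 μg/mL: ≥ 8 μg/mL → Resistant
Tobramycin: 64 μg/mL is in 32–64 μg/mL ⇒ I
Cefazolin 32 μg/mL: ≥ 32 μg/mL — R
Colistin 32 μg/mL: = 32 μg/mL ⇒ I
Nitrofurantoin 0.06 μg/mL: ≤ 1 μg/mL — susceptible
Clarithromycin 256 μg/mL: ≥ 0.25 μg/mL → resistant
Susceptible: 2/9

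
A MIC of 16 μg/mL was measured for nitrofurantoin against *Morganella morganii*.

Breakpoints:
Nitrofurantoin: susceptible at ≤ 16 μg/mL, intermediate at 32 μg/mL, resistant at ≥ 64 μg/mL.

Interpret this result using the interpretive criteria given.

Nitrofurantoin 16 μg/mL: ≤ 16 μg/mL → Susceptible

Susceptible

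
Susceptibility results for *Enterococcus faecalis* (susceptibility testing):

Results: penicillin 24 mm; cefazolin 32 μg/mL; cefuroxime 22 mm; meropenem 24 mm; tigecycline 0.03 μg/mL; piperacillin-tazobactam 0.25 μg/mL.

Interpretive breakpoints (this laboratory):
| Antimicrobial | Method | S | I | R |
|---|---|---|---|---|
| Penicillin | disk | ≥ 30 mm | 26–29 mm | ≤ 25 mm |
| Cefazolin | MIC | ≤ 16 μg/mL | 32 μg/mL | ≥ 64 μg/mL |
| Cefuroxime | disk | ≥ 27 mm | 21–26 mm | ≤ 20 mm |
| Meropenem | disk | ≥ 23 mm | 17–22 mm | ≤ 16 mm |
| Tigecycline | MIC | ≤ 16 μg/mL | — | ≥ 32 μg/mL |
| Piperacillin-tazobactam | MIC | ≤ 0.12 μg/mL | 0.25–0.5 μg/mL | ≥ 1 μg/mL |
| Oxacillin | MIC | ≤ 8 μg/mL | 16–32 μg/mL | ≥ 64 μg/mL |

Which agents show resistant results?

Penicillin 24 mm: ≤ 25 mm — R
Cefazolin (32 μg/mL) = 32 μg/mL → intermediate
Cefuroxime (22 mm) in 21–26 mm ⇒ intermediate
Meropenem: 24 mm is ≥ 23 mm ⇒ susceptible
Tigecycline: 0.03 μg/mL is ≤ 16 μg/mL ⇒ susceptible
Piperacillin-tazobactam: 0.25 μg/mL is in 0.25–0.5 μg/mL → intermediate

penicillin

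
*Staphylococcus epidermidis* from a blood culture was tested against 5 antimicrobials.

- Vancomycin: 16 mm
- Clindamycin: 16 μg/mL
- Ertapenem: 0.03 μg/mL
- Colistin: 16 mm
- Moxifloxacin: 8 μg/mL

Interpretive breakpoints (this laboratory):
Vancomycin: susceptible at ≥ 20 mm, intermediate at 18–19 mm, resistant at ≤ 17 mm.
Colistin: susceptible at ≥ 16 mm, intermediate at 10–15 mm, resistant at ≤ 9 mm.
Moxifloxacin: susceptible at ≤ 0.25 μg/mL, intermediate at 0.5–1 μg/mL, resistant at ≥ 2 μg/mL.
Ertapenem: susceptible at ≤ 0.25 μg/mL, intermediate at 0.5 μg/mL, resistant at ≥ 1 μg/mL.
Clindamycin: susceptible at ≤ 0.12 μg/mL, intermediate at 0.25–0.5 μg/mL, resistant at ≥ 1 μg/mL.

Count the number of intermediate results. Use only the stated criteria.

0

Vancomycin 16 mm: ≤ 17 mm ⇒ Resistant
Clindamycin: 16 μg/mL is ≥ 1 μg/mL ⇒ R
Ertapenem: 0.03 μg/mL is ≤ 0.25 μg/mL — S
Colistin: 16 mm is ≥ 16 mm → Susceptible
Moxifloxacin: 8 μg/mL is ≥ 2 μg/mL — Resistant
Intermediate: 0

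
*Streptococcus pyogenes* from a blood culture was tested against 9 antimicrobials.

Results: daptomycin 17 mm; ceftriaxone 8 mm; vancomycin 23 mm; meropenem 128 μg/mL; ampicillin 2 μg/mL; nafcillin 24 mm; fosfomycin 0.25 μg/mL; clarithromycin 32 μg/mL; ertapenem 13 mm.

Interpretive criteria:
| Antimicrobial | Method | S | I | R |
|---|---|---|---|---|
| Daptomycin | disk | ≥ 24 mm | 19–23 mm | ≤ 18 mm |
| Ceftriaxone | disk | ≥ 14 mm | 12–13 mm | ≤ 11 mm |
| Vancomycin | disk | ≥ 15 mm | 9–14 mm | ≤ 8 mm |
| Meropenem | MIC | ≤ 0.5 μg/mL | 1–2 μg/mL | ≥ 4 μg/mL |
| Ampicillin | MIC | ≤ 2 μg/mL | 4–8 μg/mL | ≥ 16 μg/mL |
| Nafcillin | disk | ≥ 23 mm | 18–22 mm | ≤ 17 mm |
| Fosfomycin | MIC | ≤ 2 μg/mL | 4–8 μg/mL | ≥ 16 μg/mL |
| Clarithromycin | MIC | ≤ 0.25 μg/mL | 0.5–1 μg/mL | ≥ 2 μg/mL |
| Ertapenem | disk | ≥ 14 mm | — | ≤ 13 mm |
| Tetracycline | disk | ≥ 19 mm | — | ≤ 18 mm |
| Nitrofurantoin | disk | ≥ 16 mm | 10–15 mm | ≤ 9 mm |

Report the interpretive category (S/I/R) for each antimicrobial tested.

Daptomycin 17 mm: ≤ 18 mm — Resistant
Ceftriaxone (8 mm) ≤ 11 mm ⇒ R
Vancomycin (23 mm) ≥ 15 mm → Susceptible
Meropenem (128 μg/mL) ≥ 4 μg/mL → R
Ampicillin: 2 μg/mL is ≤ 2 μg/mL — S
Nafcillin: 24 mm is ≥ 23 mm — Susceptible
Fosfomycin 0.25 μg/mL: ≤ 2 μg/mL → Susceptible
Clarithromycin 32 μg/mL: ≥ 2 μg/mL → resistant
Ertapenem 13 mm: ≤ 13 mm → Resistant

R, R, S, R, S, S, S, R, R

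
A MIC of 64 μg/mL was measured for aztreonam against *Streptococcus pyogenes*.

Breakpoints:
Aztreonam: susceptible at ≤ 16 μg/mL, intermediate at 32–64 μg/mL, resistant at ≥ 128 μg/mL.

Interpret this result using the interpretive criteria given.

I

Aztreonam: 64 μg/mL is in 32–64 μg/mL → Intermediate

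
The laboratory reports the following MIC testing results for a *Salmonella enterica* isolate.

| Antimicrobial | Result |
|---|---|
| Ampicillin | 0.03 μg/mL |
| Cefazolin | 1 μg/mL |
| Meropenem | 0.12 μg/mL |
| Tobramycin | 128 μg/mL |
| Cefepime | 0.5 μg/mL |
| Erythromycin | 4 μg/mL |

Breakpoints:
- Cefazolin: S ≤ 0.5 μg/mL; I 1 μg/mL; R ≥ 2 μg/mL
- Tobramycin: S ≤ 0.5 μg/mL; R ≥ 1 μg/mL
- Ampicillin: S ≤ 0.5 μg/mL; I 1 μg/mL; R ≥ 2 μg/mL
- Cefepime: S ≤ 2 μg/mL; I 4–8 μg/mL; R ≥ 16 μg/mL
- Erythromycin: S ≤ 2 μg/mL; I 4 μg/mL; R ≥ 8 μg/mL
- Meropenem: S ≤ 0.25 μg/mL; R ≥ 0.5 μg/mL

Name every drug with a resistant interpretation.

Ampicillin: 0.03 μg/mL is ≤ 0.5 μg/mL ⇒ susceptible
Cefazolin 1 μg/mL: = 1 μg/mL — intermediate
Meropenem 0.12 μg/mL: ≤ 0.25 μg/mL — susceptible
Tobramycin (128 μg/mL) ≥ 1 μg/mL → Resistant
Cefepime (0.5 μg/mL) ≤ 2 μg/mL ⇒ Susceptible
Erythromycin 4 μg/mL: = 4 μg/mL → Intermediate

tobramycin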